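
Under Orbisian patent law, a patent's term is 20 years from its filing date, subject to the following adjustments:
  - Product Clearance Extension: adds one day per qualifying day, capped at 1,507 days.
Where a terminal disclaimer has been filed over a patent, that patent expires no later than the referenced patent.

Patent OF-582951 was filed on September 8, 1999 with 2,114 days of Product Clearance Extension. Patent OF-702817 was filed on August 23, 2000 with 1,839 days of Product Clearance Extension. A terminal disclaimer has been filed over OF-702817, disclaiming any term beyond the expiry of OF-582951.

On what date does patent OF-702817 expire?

Natural term of OF-702817:
  Base: filing + 20 years → 23 August 2020.
  Product Clearance Extension: 1839 days claimed exceeds the 1507-day cap, so +1507 days → 8 October 2024.
Expiry of referenced patent OF-582951:
  Base: filing + 20 years → 8 September 2019.
  Product Clearance Extension: 2114 days claimed exceeds the 1507-day cap, so +1507 days → 24 October 2023.
Terminal disclaimer: OF-702817 expires on the earlier of 8 October 2024 and 24 October 2023.

2023-10-24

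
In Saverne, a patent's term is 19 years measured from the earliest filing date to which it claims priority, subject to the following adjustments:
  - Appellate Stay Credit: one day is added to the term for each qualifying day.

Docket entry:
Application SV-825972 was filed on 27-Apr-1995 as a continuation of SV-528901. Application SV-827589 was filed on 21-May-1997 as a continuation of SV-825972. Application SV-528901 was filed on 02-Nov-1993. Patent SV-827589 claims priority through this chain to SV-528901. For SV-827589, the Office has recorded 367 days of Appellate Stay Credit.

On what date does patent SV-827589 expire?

November 4, 2013

Earliest priority filing: 2 November 1993.
Base term: 2 November 1993 + 19 years → 2 November 2012.
Appellate Stay Credit: +367 days → 4 November 2013.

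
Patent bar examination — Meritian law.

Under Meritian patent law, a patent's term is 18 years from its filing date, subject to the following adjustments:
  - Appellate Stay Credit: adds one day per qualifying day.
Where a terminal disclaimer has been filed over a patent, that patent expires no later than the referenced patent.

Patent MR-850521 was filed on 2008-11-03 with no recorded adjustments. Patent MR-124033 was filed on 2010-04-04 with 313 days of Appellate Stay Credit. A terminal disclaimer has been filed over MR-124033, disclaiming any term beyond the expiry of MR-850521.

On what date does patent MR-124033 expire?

Natural term of MR-124033:
  Base: filing + 18 years → 4 April 2028.
  Appellate Stay Credit: +313 days → 11 February 2029.
Expiry of referenced patent MR-850521:
  Base: filing + 18 years → 3 November 2026.
Terminal disclaimer: MR-124033 expires on the earlier of 11 February 2029 and 3 November 2026.

November 3, 2026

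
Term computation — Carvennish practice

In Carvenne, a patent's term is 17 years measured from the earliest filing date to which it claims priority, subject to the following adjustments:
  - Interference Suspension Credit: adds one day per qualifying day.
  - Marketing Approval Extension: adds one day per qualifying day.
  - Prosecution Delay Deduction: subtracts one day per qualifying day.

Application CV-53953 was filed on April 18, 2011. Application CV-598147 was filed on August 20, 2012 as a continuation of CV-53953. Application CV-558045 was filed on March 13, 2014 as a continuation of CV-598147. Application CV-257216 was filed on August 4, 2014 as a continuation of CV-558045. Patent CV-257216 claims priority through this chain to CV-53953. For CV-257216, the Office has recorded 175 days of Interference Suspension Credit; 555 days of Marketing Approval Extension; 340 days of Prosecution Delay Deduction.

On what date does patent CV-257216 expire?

2029-05-13

Earliest priority filing: 18 April 2011.
Base term: 18 April 2011 + 17 years → 18 April 2028.
Interference Suspension Credit: +175 days → 10 October 2028.
Marketing Approval Extension: +555 days → 18 April 2030.
Prosecution Delay Deduction: −340 days → 13 May 2029.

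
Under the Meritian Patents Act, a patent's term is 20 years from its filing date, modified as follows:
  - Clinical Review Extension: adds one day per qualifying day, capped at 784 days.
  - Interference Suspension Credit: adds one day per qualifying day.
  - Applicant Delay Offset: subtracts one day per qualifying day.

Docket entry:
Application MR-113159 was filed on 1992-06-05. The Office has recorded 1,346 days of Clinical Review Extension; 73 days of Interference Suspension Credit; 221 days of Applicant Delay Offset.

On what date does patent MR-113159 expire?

2014-03-03

Base term: filing date + 20 years → 5 June 2012.
Clinical Review Extension: 1346 days claimed exceeds the 784-day cap, so +784 days → 29 July 2014.
Interference Suspension Credit: +73 days → 10 October 2014.
Applicant Delay Offset: −221 days → 3 March 2014.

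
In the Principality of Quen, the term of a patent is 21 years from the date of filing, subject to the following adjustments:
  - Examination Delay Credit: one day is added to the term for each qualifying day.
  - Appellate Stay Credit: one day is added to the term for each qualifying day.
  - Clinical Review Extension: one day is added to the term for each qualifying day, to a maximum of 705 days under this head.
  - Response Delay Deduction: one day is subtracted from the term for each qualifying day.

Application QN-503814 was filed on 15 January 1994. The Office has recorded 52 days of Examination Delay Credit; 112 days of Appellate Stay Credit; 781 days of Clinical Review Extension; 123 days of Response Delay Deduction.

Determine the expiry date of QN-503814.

January 30, 2017

Base term: filing date + 21 years → 15 January 2015.
Examination Delay Credit: +52 days → 8 March 2015.
Appellate Stay Credit: +112 days → 28 June 2015.
Clinical Review Extension: 781 days claimed exceeds the 705-day cap, so +705 days → 2 June 2017.
Response Delay Deduction: −123 days → 30 January 2017.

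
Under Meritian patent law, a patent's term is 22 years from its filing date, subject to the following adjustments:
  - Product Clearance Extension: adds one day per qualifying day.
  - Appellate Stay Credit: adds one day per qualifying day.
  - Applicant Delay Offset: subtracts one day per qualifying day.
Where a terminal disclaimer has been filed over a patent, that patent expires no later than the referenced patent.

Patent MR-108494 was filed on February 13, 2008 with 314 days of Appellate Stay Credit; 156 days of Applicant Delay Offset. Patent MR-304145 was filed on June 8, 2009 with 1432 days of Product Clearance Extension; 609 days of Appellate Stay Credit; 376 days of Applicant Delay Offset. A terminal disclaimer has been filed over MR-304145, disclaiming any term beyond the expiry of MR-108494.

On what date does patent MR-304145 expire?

Natural term of MR-304145:
  Base: filing + 22 years → 8 June 2031.
  Product Clearance Extension: +1432 days → 10 May 2035.
  Appellate Stay Credit: +609 days → 8 January 2037.
  Applicant Delay Offset: −376 days → 29 December 2035.
Expiry of referenced patent MR-108494:
  Base: filing + 22 years → 13 February 2030.
  Appellate Stay Credit: +314 days → 24 December 2030.
  Applicant Delay Offset: −156 days → 21 July 2030.
Terminal disclaimer: MR-304145 expires on the earlier of 29 December 2035 and 21 July 2030.

2030-07-21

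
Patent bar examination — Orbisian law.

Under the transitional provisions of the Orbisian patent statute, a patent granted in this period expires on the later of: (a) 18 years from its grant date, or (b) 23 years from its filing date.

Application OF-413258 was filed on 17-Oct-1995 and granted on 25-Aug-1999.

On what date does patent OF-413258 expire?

(a) grant + 18 years → 25 August 2017.
(b) filing + 23 years → 17 October 2018.
Later of the two: 17 October 2018.

October 17, 2018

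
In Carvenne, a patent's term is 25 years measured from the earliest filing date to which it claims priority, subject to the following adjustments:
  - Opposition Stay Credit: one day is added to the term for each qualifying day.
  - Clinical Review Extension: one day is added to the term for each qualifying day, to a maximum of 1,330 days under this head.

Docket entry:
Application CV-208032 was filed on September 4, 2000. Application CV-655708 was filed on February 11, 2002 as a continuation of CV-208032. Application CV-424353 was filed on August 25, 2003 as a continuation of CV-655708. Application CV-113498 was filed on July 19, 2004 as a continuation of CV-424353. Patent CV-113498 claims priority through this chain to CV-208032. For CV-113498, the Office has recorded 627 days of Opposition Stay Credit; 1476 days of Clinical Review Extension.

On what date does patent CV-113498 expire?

2031-01-13

Earliest priority filing: 4 September 2000.
Base term: 4 September 2000 + 25 years → 4 September 2025.
Opposition Stay Credit: +627 days → 24 May 2027.
Clinical Review Extension: 1476 days claimed exceeds the 1330-day cap, so +1330 days → 13 January 2031.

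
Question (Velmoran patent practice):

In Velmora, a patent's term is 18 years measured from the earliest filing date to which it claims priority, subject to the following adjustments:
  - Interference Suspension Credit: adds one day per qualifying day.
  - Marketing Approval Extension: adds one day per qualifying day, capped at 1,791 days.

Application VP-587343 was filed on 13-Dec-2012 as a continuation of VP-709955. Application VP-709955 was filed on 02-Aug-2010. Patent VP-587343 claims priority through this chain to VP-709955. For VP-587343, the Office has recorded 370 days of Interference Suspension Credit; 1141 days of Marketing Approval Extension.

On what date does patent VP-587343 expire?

Earliest priority filing: 2 August 2010.
Base term: 2 August 2010 + 18 years → 2 August 2028.
Interference Suspension Credit: +370 days → 7 August 2029.
Marketing Approval Extension: 1141 days (within the 1791-day cap) → +1141 days → 21 September 2032.

2032-09-21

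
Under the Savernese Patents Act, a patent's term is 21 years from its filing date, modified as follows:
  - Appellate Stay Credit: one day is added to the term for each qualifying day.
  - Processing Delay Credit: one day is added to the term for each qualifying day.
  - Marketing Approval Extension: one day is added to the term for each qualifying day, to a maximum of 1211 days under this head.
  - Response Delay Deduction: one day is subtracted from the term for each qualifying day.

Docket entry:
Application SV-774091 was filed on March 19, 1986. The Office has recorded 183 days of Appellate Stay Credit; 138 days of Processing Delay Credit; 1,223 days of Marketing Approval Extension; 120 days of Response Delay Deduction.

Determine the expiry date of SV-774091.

Base term: filing date + 21 years → 19 March 2007.
Appellate Stay Credit: +183 days → 18 September 2007.
Processing Delay Credit: +138 days → 3 February 2008.
Marketing Approval Extension: 1223 days claimed exceeds the 1211-day cap, so +1211 days → 29 May 2011.
Response Delay Deduction: −120 days → 29 January 2011.

January 29, 2011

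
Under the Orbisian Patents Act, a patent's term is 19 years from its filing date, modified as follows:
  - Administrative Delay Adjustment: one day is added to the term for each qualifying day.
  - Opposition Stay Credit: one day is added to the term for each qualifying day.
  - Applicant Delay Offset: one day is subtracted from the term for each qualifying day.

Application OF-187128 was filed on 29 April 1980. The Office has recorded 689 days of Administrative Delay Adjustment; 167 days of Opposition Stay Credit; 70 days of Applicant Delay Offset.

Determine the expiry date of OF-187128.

June 23, 2001

Base term: filing date + 19 years → 29 April 1999.
Administrative Delay Adjustment: +689 days → 18 March 2001.
Opposition Stay Credit: +167 days → 1 September 2001.
Applicant Delay Offset: −70 days → 23 June 2001.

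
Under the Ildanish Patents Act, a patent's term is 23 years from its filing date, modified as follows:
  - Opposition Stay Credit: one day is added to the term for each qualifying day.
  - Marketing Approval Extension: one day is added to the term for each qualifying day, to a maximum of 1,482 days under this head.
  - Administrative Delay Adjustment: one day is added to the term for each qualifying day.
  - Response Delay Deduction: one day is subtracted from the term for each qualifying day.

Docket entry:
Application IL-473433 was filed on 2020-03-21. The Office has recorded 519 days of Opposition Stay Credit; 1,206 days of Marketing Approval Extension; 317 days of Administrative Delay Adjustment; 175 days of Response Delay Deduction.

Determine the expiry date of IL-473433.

April 30, 2048

Base term: filing date + 23 years → 21 March 2043.
Opposition Stay Credit: +519 days → 21 August 2044.
Marketing Approval Extension: 1206 days (within the 1482-day cap) → +1206 days → 10 December 2047.
Administrative Delay Adjustment: +317 days → 22 October 2048.
Response Delay Deduction: −175 days → 30 April 2048.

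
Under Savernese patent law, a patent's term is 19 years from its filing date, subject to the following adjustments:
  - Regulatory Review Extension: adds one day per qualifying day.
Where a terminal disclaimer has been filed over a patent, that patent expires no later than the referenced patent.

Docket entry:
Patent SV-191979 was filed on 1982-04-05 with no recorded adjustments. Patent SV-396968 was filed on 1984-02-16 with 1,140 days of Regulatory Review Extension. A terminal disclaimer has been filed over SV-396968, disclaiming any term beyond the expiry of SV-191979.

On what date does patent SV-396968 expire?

Natural term of SV-396968:
  Base: filing + 19 years → 16 February 2003.
  Regulatory Review Extension: +1140 days → 1 April 2006.
Expiry of referenced patent SV-191979:
  Base: filing + 19 years → 5 April 2001.
Terminal disclaimer: SV-396968 expires on the earlier of 1 April 2006 and 5 April 2001.

2001-04-05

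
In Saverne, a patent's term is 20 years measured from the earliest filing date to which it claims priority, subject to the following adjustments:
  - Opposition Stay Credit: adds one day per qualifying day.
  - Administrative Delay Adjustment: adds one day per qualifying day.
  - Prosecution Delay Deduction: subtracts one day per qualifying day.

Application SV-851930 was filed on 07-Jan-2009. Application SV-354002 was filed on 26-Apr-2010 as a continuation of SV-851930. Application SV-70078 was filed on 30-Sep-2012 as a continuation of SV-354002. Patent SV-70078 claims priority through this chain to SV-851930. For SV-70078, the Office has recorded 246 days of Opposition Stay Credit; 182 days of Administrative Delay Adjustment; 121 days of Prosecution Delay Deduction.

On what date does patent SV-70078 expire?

November 10, 2029

Earliest priority filing: 7 January 2009.
Base term: 7 January 2009 + 20 years → 7 January 2029.
Opposition Stay Credit: +246 days → 10 September 2029.
Administrative Delay Adjustment: +182 days → 11 March 2030.
Prosecution Delay Deduction: −121 days → 10 November 2029.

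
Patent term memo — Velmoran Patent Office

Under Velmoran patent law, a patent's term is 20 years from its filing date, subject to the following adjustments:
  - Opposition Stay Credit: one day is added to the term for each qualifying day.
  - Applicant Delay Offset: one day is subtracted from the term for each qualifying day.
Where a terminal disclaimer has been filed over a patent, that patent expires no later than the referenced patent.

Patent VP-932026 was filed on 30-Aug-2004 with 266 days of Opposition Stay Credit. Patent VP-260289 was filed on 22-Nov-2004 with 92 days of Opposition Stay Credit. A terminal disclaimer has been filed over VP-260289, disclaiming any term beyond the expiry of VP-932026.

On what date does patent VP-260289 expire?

Natural term of VP-260289:
  Base: filing + 20 years → 22 November 2024.
  Opposition Stay Credit: +92 days → 22 February 2025.
Expiry of referenced patent VP-932026:
  Base: filing + 20 years → 30 August 2024.
  Opposition Stay Credit: +266 days → 23 May 2025.
Terminal disclaimer: VP-260289 expires on the earlier of 22 February 2025 and 23 May 2025.

February 22, 2025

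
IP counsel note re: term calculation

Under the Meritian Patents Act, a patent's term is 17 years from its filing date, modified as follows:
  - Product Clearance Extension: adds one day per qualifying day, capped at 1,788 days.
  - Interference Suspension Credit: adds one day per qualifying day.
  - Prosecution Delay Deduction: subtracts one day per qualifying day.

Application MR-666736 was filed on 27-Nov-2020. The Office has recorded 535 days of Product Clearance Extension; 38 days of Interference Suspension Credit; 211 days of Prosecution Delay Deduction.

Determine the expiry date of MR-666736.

2038-11-24

Base term: filing date + 17 years → 27 November 2037.
Product Clearance Extension: 535 days (within the 1788-day cap) → +535 days → 16 May 2039.
Interference Suspension Credit: +38 days → 23 June 2039.
Prosecution Delay Deduction: −211 days → 24 November 2038.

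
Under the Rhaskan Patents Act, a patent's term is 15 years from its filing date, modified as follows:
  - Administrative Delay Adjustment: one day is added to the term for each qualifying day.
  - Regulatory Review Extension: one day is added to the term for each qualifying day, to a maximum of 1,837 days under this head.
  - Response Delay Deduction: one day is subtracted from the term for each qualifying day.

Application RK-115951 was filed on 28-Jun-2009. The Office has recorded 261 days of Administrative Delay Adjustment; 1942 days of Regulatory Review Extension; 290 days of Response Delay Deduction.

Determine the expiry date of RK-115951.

2029-06-10

Base term: filing date + 15 years → 28 June 2024.
Administrative Delay Adjustment: +261 days → 16 March 2025.
Regulatory Review Extension: 1942 days claimed exceeds the 1837-day cap, so +1837 days → 27 March 2030.
Response Delay Deduction: −290 days → 10 June 2029.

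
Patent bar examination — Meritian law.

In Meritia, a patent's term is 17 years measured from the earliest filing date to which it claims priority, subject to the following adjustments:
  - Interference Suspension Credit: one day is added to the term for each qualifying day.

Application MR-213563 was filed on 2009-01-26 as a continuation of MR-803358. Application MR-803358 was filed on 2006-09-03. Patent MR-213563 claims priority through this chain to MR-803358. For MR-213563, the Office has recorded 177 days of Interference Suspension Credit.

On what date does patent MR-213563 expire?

2024-02-27

Earliest priority filing: 3 September 2006.
Base term: 3 September 2006 + 17 years → 3 September 2023.
Interference Suspension Credit: +177 days → 27 February 2024.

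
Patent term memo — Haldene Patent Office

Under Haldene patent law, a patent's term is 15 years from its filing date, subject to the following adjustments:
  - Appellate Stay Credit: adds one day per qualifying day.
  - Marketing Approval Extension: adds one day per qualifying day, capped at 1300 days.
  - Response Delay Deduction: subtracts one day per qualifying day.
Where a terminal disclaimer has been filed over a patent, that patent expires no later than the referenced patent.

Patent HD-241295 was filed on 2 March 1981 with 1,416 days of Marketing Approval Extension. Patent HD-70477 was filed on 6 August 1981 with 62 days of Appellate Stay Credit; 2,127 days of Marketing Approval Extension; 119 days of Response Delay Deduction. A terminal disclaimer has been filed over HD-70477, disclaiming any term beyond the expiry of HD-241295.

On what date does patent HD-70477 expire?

Natural term of HD-70477:
  Base: filing + 15 years → 6 August 1996.
  Appellate Stay Credit: +62 days → 7 October 1996.
  Marketing Approval Extension: 2127 days claimed exceeds the 1300-day cap, so +1300 days → 29 April 2000.
  Response Delay Deduction: −119 days → 1 January 2000.
Expiry of referenced patent HD-241295:
  Base: filing + 15 years → 2 March 1996.
  Marketing Approval Extension: 1416 days claimed exceeds the 1300-day cap, so +1300 days → 23 September 1999.
Terminal disclaimer: HD-70477 expires on the earlier of 1 January 2000 and 23 September 1999.

1999-09-23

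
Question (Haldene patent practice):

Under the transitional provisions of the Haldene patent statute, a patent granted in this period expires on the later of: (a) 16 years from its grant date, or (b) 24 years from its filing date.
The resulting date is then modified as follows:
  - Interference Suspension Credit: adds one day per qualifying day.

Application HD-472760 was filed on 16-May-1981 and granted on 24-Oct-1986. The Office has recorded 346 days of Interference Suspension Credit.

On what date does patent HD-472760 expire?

(a) grant + 16 years → 24 October 2002.
(b) filing + 24 years → 16 May 2005.
Later of the two: 16 May 2005.
Interference Suspension Credit: +346 days → 27 April 2006.

2006-04-27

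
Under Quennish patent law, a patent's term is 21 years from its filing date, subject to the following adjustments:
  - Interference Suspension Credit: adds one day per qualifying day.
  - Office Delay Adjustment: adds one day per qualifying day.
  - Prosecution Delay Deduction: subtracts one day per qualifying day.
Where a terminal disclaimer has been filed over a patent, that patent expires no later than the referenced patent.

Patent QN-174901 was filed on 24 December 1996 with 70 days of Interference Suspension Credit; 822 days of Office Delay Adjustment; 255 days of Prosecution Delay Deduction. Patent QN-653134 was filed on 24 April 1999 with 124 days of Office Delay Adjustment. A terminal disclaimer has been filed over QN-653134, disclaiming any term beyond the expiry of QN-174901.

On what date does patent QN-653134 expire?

2019-09-22

Natural term of QN-653134:
  Base: filing + 21 years → 24 April 2020.
  Office Delay Adjustment: +124 days → 26 August 2020.
Expiry of referenced patent QN-174901:
  Base: filing + 21 years → 24 December 2017.
  Interference Suspension Credit: +70 days → 4 March 2018.
  Office Delay Adjustment: +822 days → 3 June 2020.
  Prosecution Delay Deduction: −255 days → 22 September 2019.
Terminal disclaimer: QN-653134 expires on the earlier of 26 August 2020 and 22 September 2019.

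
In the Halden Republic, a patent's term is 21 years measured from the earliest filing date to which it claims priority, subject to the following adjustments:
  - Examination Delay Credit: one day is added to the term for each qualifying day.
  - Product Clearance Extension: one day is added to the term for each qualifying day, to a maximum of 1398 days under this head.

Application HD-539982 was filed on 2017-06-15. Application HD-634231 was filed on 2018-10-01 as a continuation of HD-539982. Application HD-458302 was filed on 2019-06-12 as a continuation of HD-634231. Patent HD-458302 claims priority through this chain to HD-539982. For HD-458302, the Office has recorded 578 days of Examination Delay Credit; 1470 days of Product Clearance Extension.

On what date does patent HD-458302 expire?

2043-11-12

Earliest priority filing: 15 June 2017.
Base term: 15 June 2017 + 21 years → 15 June 2038.
Examination Delay Credit: +578 days → 14 January 2040.
Product Clearance Extension: 1470 days claimed exceeds the 1398-day cap, so +1398 days → 12 November 2043.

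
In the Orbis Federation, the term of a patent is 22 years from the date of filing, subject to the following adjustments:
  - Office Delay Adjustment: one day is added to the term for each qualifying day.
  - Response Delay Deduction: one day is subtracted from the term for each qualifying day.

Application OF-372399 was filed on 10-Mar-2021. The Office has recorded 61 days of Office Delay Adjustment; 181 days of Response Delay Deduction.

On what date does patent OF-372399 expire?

Base term: filing date + 22 years → 10 March 2043.
Office Delay Adjustment: +61 days → 10 May 2043.
Response Delay Deduction: −181 days → 10 November 2042.

November 10, 2042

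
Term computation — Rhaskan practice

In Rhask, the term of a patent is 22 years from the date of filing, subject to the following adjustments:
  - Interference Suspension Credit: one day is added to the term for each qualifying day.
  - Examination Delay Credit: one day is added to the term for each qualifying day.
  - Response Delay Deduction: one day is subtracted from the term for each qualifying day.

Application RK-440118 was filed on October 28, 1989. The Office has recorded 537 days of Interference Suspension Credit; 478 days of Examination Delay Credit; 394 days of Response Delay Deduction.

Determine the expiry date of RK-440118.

Base term: filing date + 22 years → 28 October 2011.
Interference Suspension Credit: +537 days → 17 April 2013.
Examination Delay Credit: +478 days → 8 August 2014.
Response Delay Deduction: −394 days → 10 July 2013.

July 10, 2013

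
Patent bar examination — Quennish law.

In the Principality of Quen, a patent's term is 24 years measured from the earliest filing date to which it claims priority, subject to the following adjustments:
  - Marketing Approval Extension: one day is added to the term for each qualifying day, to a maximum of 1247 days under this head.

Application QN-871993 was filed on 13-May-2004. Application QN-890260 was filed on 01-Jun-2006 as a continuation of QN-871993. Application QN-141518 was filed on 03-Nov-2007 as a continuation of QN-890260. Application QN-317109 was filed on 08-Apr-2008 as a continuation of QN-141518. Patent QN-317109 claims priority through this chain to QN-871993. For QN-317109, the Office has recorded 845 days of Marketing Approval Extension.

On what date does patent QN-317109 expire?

2030-09-05

Earliest priority filing: 13 May 2004.
Base term: 13 May 2004 + 24 years → 13 May 2028.
Marketing Approval Extension: 845 days (within the 1247-day cap) → +845 days → 5 September 2030.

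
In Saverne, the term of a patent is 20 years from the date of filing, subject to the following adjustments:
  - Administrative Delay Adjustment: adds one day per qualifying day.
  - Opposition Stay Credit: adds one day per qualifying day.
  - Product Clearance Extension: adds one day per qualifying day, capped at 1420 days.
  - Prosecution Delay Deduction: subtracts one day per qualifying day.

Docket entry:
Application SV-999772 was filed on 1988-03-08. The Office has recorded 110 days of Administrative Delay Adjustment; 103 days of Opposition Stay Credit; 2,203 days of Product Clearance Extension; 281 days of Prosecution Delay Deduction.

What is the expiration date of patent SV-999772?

November 20, 2011

Base term: filing date + 20 years → 8 March 2008.
Administrative Delay Adjustment: +110 days → 26 June 2008.
Opposition Stay Credit: +103 days → 7 October 2008.
Product Clearance Extension: 2203 days claimed exceeds the 1420-day cap, so +1420 days → 27 August 2012.
Prosecution Delay Deduction: −281 days → 20 November 2011.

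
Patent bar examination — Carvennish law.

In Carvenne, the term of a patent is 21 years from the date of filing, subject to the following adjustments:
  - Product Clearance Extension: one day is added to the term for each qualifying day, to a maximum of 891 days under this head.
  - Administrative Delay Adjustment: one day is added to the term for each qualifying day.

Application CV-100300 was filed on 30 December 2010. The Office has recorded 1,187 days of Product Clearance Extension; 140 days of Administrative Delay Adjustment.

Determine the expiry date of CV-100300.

Base term: filing date + 21 years → 30 December 2031.
Product Clearance Extension: 1187 days claimed exceeds the 891-day cap, so +891 days → 8 June 2034.
Administrative Delay Adjustment: +140 days → 26 October 2034.

October 26, 2034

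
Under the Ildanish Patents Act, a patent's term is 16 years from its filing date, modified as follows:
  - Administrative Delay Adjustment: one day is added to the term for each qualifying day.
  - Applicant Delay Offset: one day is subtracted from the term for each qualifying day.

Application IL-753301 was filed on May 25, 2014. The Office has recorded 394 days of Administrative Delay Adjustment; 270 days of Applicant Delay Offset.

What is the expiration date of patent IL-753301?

September 26, 2030

Base term: filing date + 16 years → 25 May 2030.
Administrative Delay Adjustment: +394 days → 23 June 2031.
Applicant Delay Offset: −270 days → 26 September 2030.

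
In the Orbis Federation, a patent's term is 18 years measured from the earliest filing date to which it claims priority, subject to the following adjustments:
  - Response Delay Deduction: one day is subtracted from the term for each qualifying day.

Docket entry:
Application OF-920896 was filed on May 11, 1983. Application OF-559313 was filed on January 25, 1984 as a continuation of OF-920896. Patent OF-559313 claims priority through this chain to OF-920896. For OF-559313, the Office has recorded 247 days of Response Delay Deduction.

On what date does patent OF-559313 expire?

2000-09-06

Earliest priority filing: 11 May 1983.
Base term: 11 May 1983 + 18 years → 11 May 2001.
Response Delay Deduction: −247 days → 6 September 2000.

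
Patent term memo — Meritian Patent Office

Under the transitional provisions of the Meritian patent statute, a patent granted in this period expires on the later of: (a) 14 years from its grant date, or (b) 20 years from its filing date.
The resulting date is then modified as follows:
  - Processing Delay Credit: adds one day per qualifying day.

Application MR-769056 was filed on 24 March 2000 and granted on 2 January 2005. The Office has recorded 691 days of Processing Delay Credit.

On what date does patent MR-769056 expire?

(a) grant + 14 years → 2 January 2019.
(b) filing + 20 years → 24 March 2020.
Later of the two: 24 March 2020.
Processing Delay Credit: +691 days → 13 February 2022.

2022-02-13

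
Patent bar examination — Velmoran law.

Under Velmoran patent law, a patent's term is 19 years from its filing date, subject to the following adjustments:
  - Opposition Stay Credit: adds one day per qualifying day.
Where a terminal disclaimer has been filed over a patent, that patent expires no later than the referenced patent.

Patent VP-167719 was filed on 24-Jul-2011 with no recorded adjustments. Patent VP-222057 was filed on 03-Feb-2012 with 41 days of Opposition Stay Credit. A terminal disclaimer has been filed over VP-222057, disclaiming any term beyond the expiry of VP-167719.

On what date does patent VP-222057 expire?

Natural term of VP-222057:
  Base: filing + 19 years → 3 February 2031.
  Opposition Stay Credit: +41 days → 16 March 2031.
Expiry of referenced patent VP-167719:
  Base: filing + 19 years → 24 July 2030.
Terminal disclaimer: VP-222057 expires on the earlier of 16 March 2031 and 24 July 2030.

2030-07-24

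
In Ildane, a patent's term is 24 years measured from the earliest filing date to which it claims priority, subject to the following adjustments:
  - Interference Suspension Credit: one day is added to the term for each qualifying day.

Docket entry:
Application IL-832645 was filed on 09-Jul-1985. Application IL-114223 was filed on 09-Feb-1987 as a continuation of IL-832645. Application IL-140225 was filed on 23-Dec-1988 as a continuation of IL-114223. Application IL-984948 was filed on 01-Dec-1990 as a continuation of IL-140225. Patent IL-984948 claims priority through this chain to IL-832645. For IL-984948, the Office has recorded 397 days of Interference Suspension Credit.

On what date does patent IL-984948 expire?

2010-08-10

Earliest priority filing: 9 July 1985.
Base term: 9 July 1985 + 24 years → 9 July 2009.
Interference Suspension Credit: +397 days → 10 August 2010.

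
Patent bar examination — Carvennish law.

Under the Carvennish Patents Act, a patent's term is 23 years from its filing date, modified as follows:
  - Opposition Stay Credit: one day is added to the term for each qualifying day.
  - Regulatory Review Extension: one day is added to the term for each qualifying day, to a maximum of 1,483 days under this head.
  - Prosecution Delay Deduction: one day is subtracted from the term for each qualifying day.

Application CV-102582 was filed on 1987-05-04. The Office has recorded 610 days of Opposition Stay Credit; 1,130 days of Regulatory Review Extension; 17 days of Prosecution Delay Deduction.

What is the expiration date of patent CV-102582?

Base term: filing date + 23 years → 4 May 2010.
Opposition Stay Credit: +610 days → 4 January 2012.
Regulatory Review Extension: 1130 days (within the 1483-day cap) → +1130 days → 7 February 2015.
Prosecution Delay Deduction: −17 days → 21 January 2015.

January 21, 2015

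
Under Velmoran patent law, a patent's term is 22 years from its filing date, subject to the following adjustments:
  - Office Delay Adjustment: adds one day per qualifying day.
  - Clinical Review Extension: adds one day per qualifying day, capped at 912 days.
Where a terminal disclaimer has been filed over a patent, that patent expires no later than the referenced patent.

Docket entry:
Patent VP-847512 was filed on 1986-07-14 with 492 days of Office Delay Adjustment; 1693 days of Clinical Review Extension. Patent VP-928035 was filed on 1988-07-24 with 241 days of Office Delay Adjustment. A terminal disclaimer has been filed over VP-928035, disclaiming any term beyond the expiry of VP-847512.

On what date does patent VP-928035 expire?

Natural term of VP-928035:
  Base: filing + 22 years → 24 July 2010.
  Office Delay Adjustment: +241 days → 22 March 2011.
Expiry of referenced patent VP-847512:
  Base: filing + 22 years → 14 July 2008.
  Office Delay Adjustment: +492 days → 18 November 2009.
  Clinical Review Extension: 1693 days claimed exceeds the 912-day cap, so +912 days → 18 May 2012.
Terminal disclaimer: VP-928035 expires on the earlier of 22 March 2011 and 18 May 2012.

March 22, 2011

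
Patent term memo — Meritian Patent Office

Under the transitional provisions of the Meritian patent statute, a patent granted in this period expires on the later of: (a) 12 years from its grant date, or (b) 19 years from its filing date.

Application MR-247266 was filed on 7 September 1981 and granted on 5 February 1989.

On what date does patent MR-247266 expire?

February 5, 2001

(a) grant + 12 years → 5 February 2001.
(b) filing + 19 years → 7 September 2000.
Later of the two: 5 February 2001.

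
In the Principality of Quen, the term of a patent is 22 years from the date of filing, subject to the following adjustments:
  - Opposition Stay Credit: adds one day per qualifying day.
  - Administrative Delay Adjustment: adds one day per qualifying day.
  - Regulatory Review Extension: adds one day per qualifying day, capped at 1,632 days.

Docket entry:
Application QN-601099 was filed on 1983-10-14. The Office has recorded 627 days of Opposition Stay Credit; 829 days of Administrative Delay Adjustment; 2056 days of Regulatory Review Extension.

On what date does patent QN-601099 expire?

Base term: filing date + 22 years → 14 October 2005.
Opposition Stay Credit: +627 days → 3 July 2007.
Administrative Delay Adjustment: +829 days → 9 October 2009.
Regulatory Review Extension: 2056 days claimed exceeds the 1632-day cap, so +1632 days → 29 March 2014.

March 29, 2014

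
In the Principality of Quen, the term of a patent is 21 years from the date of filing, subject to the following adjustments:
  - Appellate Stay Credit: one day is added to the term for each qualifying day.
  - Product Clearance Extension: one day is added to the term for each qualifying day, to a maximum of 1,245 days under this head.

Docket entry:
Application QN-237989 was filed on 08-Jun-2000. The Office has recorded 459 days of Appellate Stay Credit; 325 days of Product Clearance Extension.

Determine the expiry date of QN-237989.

2023-08-01

Base term: filing date + 21 years → 8 June 2021.
Appellate Stay Credit: +459 days → 10 September 2022.
Product Clearance Extension: 325 days (within the 1245-day cap) → +325 days → 1 August 2023.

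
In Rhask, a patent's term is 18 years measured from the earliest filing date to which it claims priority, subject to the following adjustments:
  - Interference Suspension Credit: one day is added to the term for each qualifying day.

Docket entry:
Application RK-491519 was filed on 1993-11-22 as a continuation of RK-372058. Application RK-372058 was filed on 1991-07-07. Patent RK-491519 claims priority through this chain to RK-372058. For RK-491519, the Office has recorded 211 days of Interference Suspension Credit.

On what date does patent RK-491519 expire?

2010-02-03

Earliest priority filing: 7 July 1991.
Base term: 7 July 1991 + 18 years → 7 July 2009.
Interference Suspension Credit: +211 days → 3 February 2010.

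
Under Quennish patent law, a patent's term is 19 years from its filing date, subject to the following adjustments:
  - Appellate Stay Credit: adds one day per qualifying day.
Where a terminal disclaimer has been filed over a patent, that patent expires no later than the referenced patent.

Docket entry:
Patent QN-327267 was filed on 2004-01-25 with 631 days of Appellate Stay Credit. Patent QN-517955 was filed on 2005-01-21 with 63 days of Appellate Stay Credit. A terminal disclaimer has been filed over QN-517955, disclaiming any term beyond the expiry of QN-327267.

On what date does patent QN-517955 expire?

March 24, 2024

Natural term of QN-517955:
  Base: filing + 19 years → 21 January 2024.
  Appellate Stay Credit: +63 days → 24 March 2024.
Expiry of referenced patent QN-327267:
  Base: filing + 19 years → 25 January 2023.
  Appellate Stay Credit: +631 days → 17 October 2024.
Terminal disclaimer: QN-517955 expires on the earlier of 24 March 2024 and 17 October 2024.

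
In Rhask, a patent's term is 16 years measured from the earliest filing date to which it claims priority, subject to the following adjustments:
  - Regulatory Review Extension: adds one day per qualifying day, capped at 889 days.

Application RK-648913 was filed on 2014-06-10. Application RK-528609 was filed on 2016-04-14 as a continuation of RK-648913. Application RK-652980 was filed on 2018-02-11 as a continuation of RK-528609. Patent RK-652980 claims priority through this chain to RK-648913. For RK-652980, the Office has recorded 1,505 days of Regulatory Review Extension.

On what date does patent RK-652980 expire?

November 15, 2032

Earliest priority filing: 10 June 2014.
Base term: 10 June 2014 + 16 years → 10 June 2030.
Regulatory Review Extension: 1505 days claimed exceeds the 889-day cap, so +889 days → 15 November 2032.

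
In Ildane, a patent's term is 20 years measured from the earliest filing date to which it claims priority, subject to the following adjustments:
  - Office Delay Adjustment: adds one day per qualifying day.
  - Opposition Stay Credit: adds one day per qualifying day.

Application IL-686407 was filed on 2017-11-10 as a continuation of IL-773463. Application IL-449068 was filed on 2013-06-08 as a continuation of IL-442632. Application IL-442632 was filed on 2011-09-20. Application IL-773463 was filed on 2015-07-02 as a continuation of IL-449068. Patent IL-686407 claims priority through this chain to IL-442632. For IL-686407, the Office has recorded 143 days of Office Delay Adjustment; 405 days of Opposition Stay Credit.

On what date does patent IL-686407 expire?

2033-03-21

Earliest priority filing: 20 September 2011.
Base term: 20 September 2011 + 20 years → 20 September 2031.
Office Delay Adjustment: +143 days → 10 February 2032.
Opposition Stay Credit: +405 days → 21 March 2033.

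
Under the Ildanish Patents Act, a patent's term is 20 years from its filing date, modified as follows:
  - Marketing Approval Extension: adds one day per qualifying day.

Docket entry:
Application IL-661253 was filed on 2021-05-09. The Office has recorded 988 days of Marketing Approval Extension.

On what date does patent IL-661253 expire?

Base term: filing date + 20 years → 9 May 2041.
Marketing Approval Extension: +988 days → 22 January 2044.

January 22, 2044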